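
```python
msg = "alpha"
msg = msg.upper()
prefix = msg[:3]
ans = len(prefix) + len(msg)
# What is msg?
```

Trace:
`msg = "alpha"` → msg = 'alpha'
`msg = msg.upper()` → msg = 'ALPHA'
`prefix = msg[:3]` → prefix = 'ALP'
`ans = len(prefix) + len(msg)` → ans = 8
So msg = 'ALPHA'

Answer: 'ALPHA'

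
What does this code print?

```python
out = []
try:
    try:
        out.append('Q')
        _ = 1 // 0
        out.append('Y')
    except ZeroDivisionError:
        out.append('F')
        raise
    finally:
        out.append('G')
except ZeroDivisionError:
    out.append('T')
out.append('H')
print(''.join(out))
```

Execution trace: 'Q' (inner try body) → 'F' (inner except ZeroDivisionError) → 'G' (inner finally) → 'T' (outer except ZeroDivisionError) → 'H' (after the try/except). Output: QFGTH

Answer: QFGTH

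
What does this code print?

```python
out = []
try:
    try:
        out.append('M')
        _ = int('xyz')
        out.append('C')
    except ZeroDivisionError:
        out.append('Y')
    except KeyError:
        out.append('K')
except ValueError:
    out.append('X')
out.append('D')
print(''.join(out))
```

Execution trace: 'M' (try body) → 'X' (outer except ValueError) → 'D' (after the try/except). Output: MXD

Answer: MXD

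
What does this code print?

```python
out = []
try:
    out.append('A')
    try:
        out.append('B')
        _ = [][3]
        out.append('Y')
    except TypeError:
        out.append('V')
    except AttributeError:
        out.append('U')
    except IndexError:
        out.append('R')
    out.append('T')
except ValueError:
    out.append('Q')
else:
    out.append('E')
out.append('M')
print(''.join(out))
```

Execution trace: 'A' (try body) → 'B' (inner try body) → 'R' (inner except IndexError) → 'T' (try body, no exception) → 'E' (else) → 'M' (after the try/except). Output: ABRTEM

Answer: ABRTEM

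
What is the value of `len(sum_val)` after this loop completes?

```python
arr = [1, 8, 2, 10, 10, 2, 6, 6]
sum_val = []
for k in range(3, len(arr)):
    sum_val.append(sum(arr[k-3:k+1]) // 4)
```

Number of 4-element averages
`sum_val` takes the values: [] → [5] → [5, 7] → [5, 7, 6] → [5, 7, 6, 7] → [5, 7, 6, 7, 6]
So `len(sum_val)` = 5

Answer: 5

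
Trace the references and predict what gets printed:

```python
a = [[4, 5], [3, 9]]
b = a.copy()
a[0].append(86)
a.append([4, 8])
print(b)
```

Key concept: shallow copy with nested lists.
Step by step:
`a = [[4, 5], [3, 9]]` → a = [[4, 5], [3, 9]]
`b = a.copy()` → b = [[4, 5], [3, 9]]
`a[0].append(86)` → a = [[4, 5, 86], [3, 9]]; b = [[4, 5, 86], [3, 9]]
`a.append([4, 8])` → a = [[4, 5, 86], [3, 9], [4, 8]]
`print(b)` → prints [[4, 5, 86], [3, 9]]

Answer: [[4, 5, 86], [3, 9]]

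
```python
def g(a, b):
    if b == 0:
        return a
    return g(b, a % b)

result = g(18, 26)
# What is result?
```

g(18, 26) -> g(26, 18) -> g(18, 8) -> g(8, 2) -> g(2, 0) -> 2

Answer: 2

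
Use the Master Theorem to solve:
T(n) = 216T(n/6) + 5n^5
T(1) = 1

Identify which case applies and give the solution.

a=216, b=6, f(n)=5n^5. log_6(216) = 3. Since c=5 > 3 and the regularity condition holds (216(n/6)^5 = (216/6^5)n^5 with 216/6^5 < 1), Case 3 applies: T(n) = Θ(f(n)) = O(n^5).

Answer: O(n^5) - Case 3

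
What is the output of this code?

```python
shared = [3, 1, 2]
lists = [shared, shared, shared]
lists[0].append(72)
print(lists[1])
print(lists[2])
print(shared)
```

Key concept: list of same reference.
Step by step:
`shared = [3, 1, 2]` → shared = [3, 1, 2]
`lists = [shared, shared, shared]` → lists = [[3, 1, 2], [3, 1, 2], [3, 1, 2]]
`lists[0].append(72)` → shared = [3, 1, 2, 72]; lists = [[3, 1, 2, 72], [3, 1, 2, 72], [3, 1, 2, 72]]
`print(lists[1])` → prints [3, 1, 2, 72]
`print(lists[2])` → prints [3, 1, 2, 72]
`print(shared)` → prints [3, 1, 2, 72]

Answer:
[3, 1, 2, 72]
[3, 1, 2, 72]
[3, 1, 2, 72]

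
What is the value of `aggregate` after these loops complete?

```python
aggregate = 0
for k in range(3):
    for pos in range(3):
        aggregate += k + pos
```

Sum of all k+pos for k,pos in 3x3
`aggregate` takes the values: 0 → 1 → 3 → 4 → 6 → 9 → 11 → 14 → 18

Answer: 18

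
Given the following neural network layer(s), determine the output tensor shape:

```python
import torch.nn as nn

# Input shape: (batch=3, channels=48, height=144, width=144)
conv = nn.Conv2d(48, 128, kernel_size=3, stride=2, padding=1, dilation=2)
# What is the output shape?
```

Input: (3, 48, 144, 144) -> Output: (3, 128, 71, 71)

Answer: (3, 128, 71, 71)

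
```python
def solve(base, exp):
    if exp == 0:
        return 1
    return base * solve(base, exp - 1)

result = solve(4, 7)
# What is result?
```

solve(4, 7) = 4 * 4 * 4 * 4 * 4 * 4 * 4 = 16384

Answer: 16384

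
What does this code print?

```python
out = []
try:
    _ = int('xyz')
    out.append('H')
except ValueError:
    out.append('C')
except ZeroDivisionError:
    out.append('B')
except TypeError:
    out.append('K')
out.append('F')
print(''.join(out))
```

Execution trace: 'C' (except ValueError) → 'F' (after the try/except). Output: CF

Answer: CF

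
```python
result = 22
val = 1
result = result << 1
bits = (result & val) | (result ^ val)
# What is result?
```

Trace:
`result = 22` → result = 22
`val = 1` → val = 1
`result = result << 1` → result = 44
`bits = (result & val) | (result ^ val)` → bits = 45
So result = 44

Answer: 44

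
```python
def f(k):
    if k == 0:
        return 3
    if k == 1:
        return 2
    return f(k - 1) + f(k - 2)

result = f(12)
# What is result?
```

Build up from base cases: f(0)=3, f(1)=2, f(2)=5, f(3)=7, f(4)=12, f(5)=19, f(6)=31, ..., f(12)=555

Answer: 555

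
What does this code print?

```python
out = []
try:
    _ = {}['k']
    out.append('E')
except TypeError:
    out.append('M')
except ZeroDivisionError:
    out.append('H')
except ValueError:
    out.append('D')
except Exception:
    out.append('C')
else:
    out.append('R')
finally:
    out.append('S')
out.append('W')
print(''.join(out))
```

Execution trace: 'C' (except Exception) → 'S' (finally) → 'W' (after the try/except). Output: CSW

Answer: CSW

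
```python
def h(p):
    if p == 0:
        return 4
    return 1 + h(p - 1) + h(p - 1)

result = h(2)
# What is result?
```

h(p) = 1 + 2·h(p-1), h(0)=4. Closed form: (4+1)·2^2 - 1 = 19.

Answer: 19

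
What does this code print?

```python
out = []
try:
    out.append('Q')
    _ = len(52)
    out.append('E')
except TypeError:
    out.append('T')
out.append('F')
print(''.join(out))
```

Execution trace: 'Q' (try body) → 'T' (except TypeError) → 'F' (after the try/except). Output: QTF

Answer: QTF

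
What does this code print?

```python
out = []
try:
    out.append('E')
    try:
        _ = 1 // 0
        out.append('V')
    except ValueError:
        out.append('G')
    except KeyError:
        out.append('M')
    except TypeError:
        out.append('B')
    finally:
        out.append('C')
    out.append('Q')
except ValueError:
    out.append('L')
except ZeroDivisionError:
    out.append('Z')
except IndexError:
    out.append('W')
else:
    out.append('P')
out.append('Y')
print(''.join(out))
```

Execution trace: 'E' (try body) → 'C' (inner finally) → 'Z' (except ZeroDivisionError) → 'Y' (after the try/except). Output: ECZY

Answer: ECZY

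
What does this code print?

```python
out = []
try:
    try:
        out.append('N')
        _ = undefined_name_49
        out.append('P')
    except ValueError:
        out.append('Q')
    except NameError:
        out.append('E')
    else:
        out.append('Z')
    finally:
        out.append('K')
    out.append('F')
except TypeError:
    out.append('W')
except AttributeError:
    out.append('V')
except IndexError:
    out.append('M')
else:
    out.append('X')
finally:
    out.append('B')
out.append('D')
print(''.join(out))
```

Execution trace: 'N' (inner try body) → 'E' (inner except NameError) → 'K' (inner finally) → 'F' (try body, no exception) → 'X' (else) → 'B' (finally) → 'D' (after the try/except). Output: NEKFXBD

Answer: NEKFXBD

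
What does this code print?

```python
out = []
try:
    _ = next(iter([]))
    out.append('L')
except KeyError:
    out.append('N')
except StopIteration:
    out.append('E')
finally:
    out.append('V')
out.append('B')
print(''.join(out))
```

Execution trace: 'E' (except StopIteration) → 'V' (finally) → 'B' (after the try/except). Output: EVB

Answer: EVB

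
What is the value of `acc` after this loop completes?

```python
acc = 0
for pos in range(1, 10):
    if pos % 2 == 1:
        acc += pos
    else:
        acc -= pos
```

Add odd, subtract even
`acc` takes the values: 0 → 1 → -1 → 2 → -2 → 3 → -3 → 4 → -4 → 5

Answer: 5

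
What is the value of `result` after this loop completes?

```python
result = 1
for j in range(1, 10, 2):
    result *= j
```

Product of 1, 3, 5, ... up to 9
`result` takes the values: 1 → 3 → 15 → 105 → 945

Answer: 945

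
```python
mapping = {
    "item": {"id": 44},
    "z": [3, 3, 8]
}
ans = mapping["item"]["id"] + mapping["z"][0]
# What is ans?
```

Trace:
`mapping = { ...` → mapping = {'item': {'id': 44}, 'z': [3, 3, 8]}
`ans = mapping["item"]["id"] + mapping["z"][0]` → ans = 47
So ans = 47

Answer: 47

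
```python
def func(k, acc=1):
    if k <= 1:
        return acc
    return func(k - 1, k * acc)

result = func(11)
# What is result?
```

Accumulator trace (n, acc): (11, 1) -> (10, 11) -> (9, 110) -> (8, 990) -> (7, 7920) -> (6, 55440) -> (5, 332640) -> (4, 1663200) -> (3, 6652800) -> (2, 19958400) -> (1, 39916800) -> return 39916800

Answer: 39916800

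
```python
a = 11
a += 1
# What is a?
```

Trace:
`a = 11` → a = 11
`a += 1` → a = 12
So a = 12

Answer: 12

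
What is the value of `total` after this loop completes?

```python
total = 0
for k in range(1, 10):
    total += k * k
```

Sum of squares 1² to 9² = 285
`total` takes the values: 0 → 1 → 5 → 14 → 30 → 55 → 91 → 140 → 204 → 285

Answer: 285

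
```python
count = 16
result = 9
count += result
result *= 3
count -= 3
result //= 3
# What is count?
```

Trace:
`count = 16` → count = 16
`result = 9` → result = 9
`count += result` → count = 25
`result *= 3` → result = 27
`count -= 3` → count = 22
`result //= 3` → result = 9
So count = 22

Answer: 22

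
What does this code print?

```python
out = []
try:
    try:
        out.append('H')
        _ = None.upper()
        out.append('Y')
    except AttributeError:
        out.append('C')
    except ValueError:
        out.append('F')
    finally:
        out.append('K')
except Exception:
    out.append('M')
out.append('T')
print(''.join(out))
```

Execution trace: 'H' (inner try body) → 'C' (inner except AttributeError) → 'K' (inner finally) → 'T' (after the try/except). Output: HCKT

Answer: HCKT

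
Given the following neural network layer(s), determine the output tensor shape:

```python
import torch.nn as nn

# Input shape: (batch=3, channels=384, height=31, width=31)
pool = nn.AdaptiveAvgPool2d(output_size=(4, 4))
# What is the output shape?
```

Input: (3, 384, 31, 31) -> Output: (3, 384, 4, 4)

Answer: (3, 384, 4, 4)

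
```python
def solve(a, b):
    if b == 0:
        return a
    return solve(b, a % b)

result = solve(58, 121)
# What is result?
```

solve(58, 121) -> solve(121, 58) -> solve(58, 5) -> solve(5, 3) -> solve(3, 2) -> solve(2, 1) -> solve(1, 0) -> 1

Answer: 1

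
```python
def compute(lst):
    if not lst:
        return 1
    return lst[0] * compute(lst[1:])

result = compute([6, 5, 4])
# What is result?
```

Product over [6, 5, 4] = 6 * 5 * 4 = 120

Answer: 120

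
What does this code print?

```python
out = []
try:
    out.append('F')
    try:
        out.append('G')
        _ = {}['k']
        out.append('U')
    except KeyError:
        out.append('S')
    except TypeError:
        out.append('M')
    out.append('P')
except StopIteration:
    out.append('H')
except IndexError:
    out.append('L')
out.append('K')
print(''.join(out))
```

Execution trace: 'F' (try body) → 'G' (inner try body) → 'S' (inner except KeyError) → 'P' (try body, no exception) → 'K' (after the try/except). Output: FGSPK

Answer: FGSPK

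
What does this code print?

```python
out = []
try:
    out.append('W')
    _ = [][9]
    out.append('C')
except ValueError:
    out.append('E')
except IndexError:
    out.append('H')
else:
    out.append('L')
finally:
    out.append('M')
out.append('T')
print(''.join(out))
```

Execution trace: 'W' (try body) → 'H' (except IndexError) → 'M' (finally) → 'T' (after the try/except). Output: WHMT

Answer: WHMT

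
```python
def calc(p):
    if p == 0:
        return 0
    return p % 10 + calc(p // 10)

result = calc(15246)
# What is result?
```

Sum of digits of 15246: 6 + 4 + 2 + 5 + 1 = 18

Answer: 18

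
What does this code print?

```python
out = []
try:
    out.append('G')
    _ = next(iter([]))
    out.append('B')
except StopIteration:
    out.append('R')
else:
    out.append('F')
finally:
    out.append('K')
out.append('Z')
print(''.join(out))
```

Execution trace: 'G' (try body) → 'R' (except StopIteration) → 'K' (finally) → 'Z' (after the try/except). Output: GRKZ

Answer: GRKZ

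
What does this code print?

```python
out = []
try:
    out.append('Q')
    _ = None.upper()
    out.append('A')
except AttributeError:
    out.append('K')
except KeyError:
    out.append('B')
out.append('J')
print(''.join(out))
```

Execution trace: 'Q' (try body) → 'K' (except AttributeError) → 'J' (after the try/except). Output: QKJ

Answer: QKJ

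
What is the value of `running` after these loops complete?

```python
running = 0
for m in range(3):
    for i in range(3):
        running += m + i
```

Sum of all m+i for m,i in 3x3
`running` takes the values: 0 → 1 → 3 → 4 → 6 → 9 → 11 → 14 → 18

Answer: 18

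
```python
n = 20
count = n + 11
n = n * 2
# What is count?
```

Trace:
`n = 20` → n = 20
`count = n + 11` → count = 31
`n = n * 2` → n = 40
So count = 31

Answer: 31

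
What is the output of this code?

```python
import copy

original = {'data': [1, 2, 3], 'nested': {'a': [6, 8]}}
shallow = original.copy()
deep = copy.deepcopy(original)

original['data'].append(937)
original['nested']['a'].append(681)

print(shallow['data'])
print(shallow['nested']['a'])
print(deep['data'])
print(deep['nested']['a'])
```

Key concept: comparing shallow vs deep copy.
Step by step:
`original = {'data': [1, 2, 3], 'nested': {'a': [6, 8]}}` → original = {'data': [1, 2, 3], 'nested': {'a': [6, 8]}}
`shallow = original.copy()` → shallow = {'data': [1, 2, 3], 'nested': {'a': [6, 8]}}
`deep = copy.deepcopy(original)` → deep = {'data': [1, 2, 3], 'nested': {'a': [6, 8]}}
`original['data'].append(937)` → original = {'data': [1, 2, 3, 937], 'nested': {'a': [6, 8]}}; shallow = {'data': [1, 2, 3, 937], 'nested': {'a': [6, 8]}}
`original['nested']['a'].append(681)` → original = {'data': [1, 2, 3, 937], 'nested': {'a': [6, 8, 681]}}; shallow = {'data': [1, 2, 3, 937], 'nested': {'a': [6, 8, 681]}}
`print(shallow['data'])` → prints [1, 2, 3, 937]
`print(shallow['nested']['a'])` → prints [6, 8, 681]
`print(deep['data'])` → prints [1, 2, 3]
`print(deep['nested']['a'])` → prints [6, 8]

Answer:
[1, 2, 3, 937]
[6, 8, 681]
[1, 2, 3]
[6, 8]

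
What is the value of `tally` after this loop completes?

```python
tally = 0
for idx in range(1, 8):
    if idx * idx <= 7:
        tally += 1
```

Count numbers where idx² ≤ 7
`tally` takes the values: 0 → 1 → 2

Answer: 2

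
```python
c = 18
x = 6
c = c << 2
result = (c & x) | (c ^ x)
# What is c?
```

Trace:
`c = 18` → c = 18
`x = 6` → x = 6
`c = c << 2` → c = 72
`result = (c & x) | (c ^ x)` → result = 78
So c = 72

Answer: 72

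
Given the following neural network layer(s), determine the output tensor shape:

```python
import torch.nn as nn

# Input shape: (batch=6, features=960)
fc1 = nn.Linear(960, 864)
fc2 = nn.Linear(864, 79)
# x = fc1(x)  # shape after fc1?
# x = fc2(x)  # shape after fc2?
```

Input: (6, 960) -> after fc1: (6, 864) -> Output: (6, 79)

Answer: (6, 79)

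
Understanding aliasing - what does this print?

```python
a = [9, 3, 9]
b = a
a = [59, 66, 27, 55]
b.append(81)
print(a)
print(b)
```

Key concept: rebinding vs mutation: a is rebound to a new list, b still points at the original.
Step by step:
`a = [9, 3, 9]` → a = [9, 3, 9]
`b = a` → b = [9, 3, 9] (same object as a)
`a = [59, 66, 27, 55]` → a = [59, 66, 27, 55]
`b.append(81)` → b = [9, 3, 9, 81]
`print(a)` → prints [59, 66, 27, 55]
`print(b)` → prints [9, 3, 9, 81]

Answer:
[59, 66, 27, 55]
[9, 3, 9, 81]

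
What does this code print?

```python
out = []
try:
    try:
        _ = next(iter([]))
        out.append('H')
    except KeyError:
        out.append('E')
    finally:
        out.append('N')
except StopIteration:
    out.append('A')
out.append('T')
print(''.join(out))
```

Execution trace: 'N' (finally) → 'A' (outer except StopIteration) → 'T' (after the try/except). Output: NAT

Answer: NAT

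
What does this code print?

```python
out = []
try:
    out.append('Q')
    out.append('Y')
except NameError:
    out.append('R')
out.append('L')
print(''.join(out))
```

Execution trace: 'Q' (try body) → 'Y' (try body, no exception) → 'L' (after the try/except). Output: QYL

Answer: QYL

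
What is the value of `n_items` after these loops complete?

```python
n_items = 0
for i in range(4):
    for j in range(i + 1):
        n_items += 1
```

Triangle: 1 + 2 + ... + 4
`n_items` takes the values: 0 → 1 → 2 → 3 → 4 → 5 → 6 → 7 → 8 → 9 → 10

Answer: 10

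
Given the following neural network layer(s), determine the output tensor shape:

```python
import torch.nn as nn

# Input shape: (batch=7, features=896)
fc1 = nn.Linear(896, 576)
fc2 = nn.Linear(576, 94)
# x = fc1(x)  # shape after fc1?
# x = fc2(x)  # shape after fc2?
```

Input: (7, 896) -> after fc1: (7, 576) -> Output: (7, 94)

Answer: (7, 94)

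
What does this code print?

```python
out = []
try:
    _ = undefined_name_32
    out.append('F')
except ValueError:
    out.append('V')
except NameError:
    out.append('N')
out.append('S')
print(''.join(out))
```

Execution trace: 'N' (except NameError) → 'S' (after the try/except). Output: NS

Answer: NS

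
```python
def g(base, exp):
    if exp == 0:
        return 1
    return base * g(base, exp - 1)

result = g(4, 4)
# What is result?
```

g(4, 4) = 4 * 4 * 4 * 4 = 256

Answer: 256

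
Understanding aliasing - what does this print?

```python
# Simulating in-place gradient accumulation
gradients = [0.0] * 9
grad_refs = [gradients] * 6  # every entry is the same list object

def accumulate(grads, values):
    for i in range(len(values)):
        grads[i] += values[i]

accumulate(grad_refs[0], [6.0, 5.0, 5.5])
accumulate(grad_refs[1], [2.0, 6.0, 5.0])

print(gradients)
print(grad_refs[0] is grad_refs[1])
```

Key concept: gradient accumulation aliasing.
Step by step:
`gradients = [0.0] * 9` → gradients = [0.0, 0.0, 0.0, 0.0, 0.0, 0.0, 0.0, 0.0, 0.0]
`grad_refs = [gradients] * 6` → grad_refs = [[0.0, 0.0, 0.0, 0.0, 0.0, 0.0, 0.0, 0.0, 0.0], [0.0, 0.0, 0.0, 0.0, 0.0, 0.0, 0.0, 0.0, 0.0], [0.0, 0.0, 0.0, 0.0, 0.0, 0.0, 0.0, 0.0, 0.0], [0.0, 0.0, 0.0, 0.0, 0.0, 0.0, 0.0, 0.0, 0.0], [0.0, 0.0, 0.0, 0.0, 0.0, 0.0, 0.0, 0.0, 0.0], [0.0, 0.0, 0.0, 0.0, 0.0, 0.0, 0.0, 0.0, 0.0]]
`accumulate(grad_refs[0], [6.0, 5.0, 5.5])` → gradients = [6.0, 5.0, 5.5, 0.0, 0.0, 0.0, 0.0, 0.0, 0.0]; grad_refs = [[6.0, 5.0, 5.5, 0.0, 0.0, 0.0, 0.0, 0.0, 0.0], [6.0, 5.0, 5.5, 0.0, 0.0, 0.0, 0.0, 0.0, 0.0], [6.0, 5.0, 5.5, 0.0, 0.0, 0.0, 0.0, 0.0, 0.0], [6.0, 5.0, 5.5, 0.0, 0.0, 0.0, 0.0, 0.0, 0.0], [6.0, 5.0, 5.5, 0.0, 0.0, 0.0, 0.0, 0.0, 0.0], [6.0, 5.0, 5.5, 0.0, 0.0, 0.0, 0.0, 0.0, 0.0]]
`accumulate(grad_refs[1], [2.0, 6.0, 5.0])` → gradients = [8.0, 11.0, 10.5, 0.0, 0.0, 0.0, 0.0, 0.0, 0.0]; grad_refs = [[8.0, 11.0, 10.5, 0.0, 0.0, 0.0, 0.0, 0.0, 0.0], [8.0, 11.0, 10.5, 0.0, 0.0, 0.0, 0.0, 0.0, 0.0], [8.0, 11.0, 10.5, 0.0, 0.0, 0.0, 0.0, 0.0, 0.0], [8.0, 11.0, 10.5, 0.0, 0.0, 0.0, 0.0, 0.0, 0.0], [8.0, 11.0, 10.5, 0.0, 0.0, 0.0, 0.0, 0.0, 0.0], [8.0, 11.0, 10.5, 0.0, 0.0, 0.0, 0.0, 0.0, 0.0]]
`print(gradients)` → prints [8.0, 11.0, 10.5, 0.0, 0.0, 0.0, 0.0, 0.0, 0.0]
`print(grad_refs[0] is grad_refs[1])` → prints True

Answer:
[8.0, 11.0, 10.5, 0.0, 0.0, 0.0, 0.0, 0.0, 0.0]
True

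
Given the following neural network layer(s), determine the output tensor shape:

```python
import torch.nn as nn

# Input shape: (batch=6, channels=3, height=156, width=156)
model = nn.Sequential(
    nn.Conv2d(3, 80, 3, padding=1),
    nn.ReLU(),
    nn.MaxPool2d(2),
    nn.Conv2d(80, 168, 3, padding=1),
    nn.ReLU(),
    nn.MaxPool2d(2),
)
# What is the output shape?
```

Input: (6, 3, 156, 156) -> after first Conv2d: (6, 80, 156, 156) -> after first MaxPool2d: (6, 80, 78, 78) -> after second Conv2d: (6, 168, 78, 78) -> Output: (6, 168, 39, 39)

Answer: (6, 168, 39, 39)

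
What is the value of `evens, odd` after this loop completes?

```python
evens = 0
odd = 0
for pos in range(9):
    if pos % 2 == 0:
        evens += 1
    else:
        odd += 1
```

Count evens and odds in range(9)
`evens, odd` takes the values: (0, 0) → (1, 0) → (1, 1) → (2, 1) → (2, 2) → (3, 2) → (3, 3) → (4, 3) → (4, 4) → (5, 4)

Answer: 5, 4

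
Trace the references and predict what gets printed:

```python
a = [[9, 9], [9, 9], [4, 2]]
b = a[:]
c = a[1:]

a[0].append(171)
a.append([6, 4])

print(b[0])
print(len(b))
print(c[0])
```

Key concept: slice with nested mutation.
Step by step:
`a = [[9, 9], [9, 9], [4, 2]]` → a = [[9, 9], [9, 9], [4, 2]]
`b = a[:]` → b = [[9, 9], [9, 9], [4, 2]]
`c = a[1:]` → c = [[9, 9], [4, 2]]
`a[0].append(171)` → a = [[9, 9, 171], [9, 9], [4, 2]]; b = [[9, 9, 171], [9, 9], [4, 2]]
`a.append([6, 4])` → a = [[9, 9, 171], [9, 9], [4, 2], [6, 4]]
`print(b[0])` → prints [9, 9, 171]
`print(len(b))` → prints 3
`print(c[0])` → prints [9, 9]

Answer:
[9, 9, 171]
3
[9, 9]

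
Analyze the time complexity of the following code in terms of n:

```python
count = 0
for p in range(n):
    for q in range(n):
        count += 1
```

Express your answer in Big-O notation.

Each loop level contributes: n × n. Multiplying the contributions gives O(n^2).

Answer: O(n^2)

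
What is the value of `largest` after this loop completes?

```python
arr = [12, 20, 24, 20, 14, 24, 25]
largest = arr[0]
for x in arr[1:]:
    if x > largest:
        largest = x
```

Maximum of [12, 20, 24, 20, 14, 24, 25]
`largest` takes the values: 12 → 20 → 24 → 25

Answer: 25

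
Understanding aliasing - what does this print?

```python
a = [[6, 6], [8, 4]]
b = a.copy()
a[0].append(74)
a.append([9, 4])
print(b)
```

Key concept: shallow copy with nested lists.
Step by step:
`a = [[6, 6], [8, 4]]` → a = [[6, 6], [8, 4]]
`b = a.copy()` → b = [[6, 6], [8, 4]]
`a[0].append(74)` → a = [[6, 6, 74], [8, 4]]; b = [[6, 6, 74], [8, 4]]
`a.append([9, 4])` → a = [[6, 6, 74], [8, 4], [9, 4]]
`print(b)` → prints [[6, 6, 74], [8, 4]]

Answer: [[6, 6, 74], [8, 4]]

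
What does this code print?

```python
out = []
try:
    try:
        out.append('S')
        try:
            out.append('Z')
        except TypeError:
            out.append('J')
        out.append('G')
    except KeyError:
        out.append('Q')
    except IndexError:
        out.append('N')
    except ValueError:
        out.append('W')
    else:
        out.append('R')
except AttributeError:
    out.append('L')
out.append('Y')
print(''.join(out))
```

Execution trace: 'S' (try body) → 'Z' (inner try body, no exception) → 'G' (try body, no exception) → 'R' (else) → 'Y' (after the try/except). Output: SZGRY

Answer: SZGRY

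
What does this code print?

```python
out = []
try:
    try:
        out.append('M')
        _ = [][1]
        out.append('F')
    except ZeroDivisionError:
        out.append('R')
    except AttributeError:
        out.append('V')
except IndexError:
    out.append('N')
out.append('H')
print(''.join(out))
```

Execution trace: 'M' (try body) → 'N' (outer except IndexError) → 'H' (after the try/except). Output: MNH

Answer: MNH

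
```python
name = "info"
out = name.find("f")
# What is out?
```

Trace:
`name = "info"` → name = 'info'
`out = name.find("f")` → out = 2
So out = 2

Answer: 2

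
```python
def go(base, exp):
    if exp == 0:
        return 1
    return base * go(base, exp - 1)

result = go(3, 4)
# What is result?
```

go(3, 4) = 3 * 3 * 3 * 3 = 81

Answer: 81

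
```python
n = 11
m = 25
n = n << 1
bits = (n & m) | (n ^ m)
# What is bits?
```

Trace:
`n = 11` → n = 11
`m = 25` → m = 25
`n = n << 1` → n = 22
`bits = (n & m) | (n ^ m)` → bits = 31
So bits = 31

Answer: 31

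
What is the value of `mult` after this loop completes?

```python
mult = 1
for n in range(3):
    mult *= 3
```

3^3 = 27
`mult` takes the values: 1 → 3 → 9 → 27

Answer: 27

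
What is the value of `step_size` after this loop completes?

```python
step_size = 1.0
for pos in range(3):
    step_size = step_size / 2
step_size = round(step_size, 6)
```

Halving LR 3 times: 1 / 2^3
`step_size` takes the values: 1.0 → 0.5 → 0.25 → 0.125

Answer: 0.125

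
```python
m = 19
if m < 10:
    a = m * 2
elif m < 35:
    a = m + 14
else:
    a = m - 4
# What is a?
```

Trace:
`m = 19` → m = 19
`if m < 10: ...` → m < 10 is False, m < 35 is True → a = 33
So a = 33

Answer: 33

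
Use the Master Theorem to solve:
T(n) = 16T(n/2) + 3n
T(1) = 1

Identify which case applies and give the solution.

a=16, b=2, f(n)=3n. log_2(16) = 4. Since c=1 < 4, Case 1 applies: T(n) = Θ(n^log_b(a)) = O(n^4).

Answer: O(n^4) - Case 1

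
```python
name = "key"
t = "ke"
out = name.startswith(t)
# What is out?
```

Trace:
`name = "key"` → name = 'key'
`t = "ke"` → t = 'ke'
`out = name.startswith(t)` → out = True
So out = True

Answer: True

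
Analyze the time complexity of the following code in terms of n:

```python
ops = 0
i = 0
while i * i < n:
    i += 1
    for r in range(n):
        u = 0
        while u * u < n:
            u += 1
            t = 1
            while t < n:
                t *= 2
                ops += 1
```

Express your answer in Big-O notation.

Each loop level contributes: √n × n × √n × log n. Multiplying the contributions gives O(n^2 log n).

Answer: O(n^2 log n)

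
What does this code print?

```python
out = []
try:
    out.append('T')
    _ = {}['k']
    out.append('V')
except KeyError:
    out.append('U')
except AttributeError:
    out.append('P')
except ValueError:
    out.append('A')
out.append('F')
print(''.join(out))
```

Execution trace: 'T' (try body) → 'U' (except KeyError) → 'F' (after the try/except). Output: TUF

Answer: TUF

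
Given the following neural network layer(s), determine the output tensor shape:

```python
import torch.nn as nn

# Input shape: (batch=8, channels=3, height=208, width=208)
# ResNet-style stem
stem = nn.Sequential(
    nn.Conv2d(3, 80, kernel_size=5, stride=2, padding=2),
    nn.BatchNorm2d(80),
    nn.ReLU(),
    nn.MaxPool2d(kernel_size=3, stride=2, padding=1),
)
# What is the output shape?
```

Input: (8, 3, 208, 208) -> after Conv2d 5x5 stride=2: (8, 80, 104, 104) -> Output: (8, 80, 52, 52)

Answer: (8, 80, 52, 52)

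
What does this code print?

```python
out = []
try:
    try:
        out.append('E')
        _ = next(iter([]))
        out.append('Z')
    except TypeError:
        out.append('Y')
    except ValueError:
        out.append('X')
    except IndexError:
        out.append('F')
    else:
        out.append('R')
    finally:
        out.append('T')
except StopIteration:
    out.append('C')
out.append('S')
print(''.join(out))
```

Execution trace: 'E' (try body) → 'T' (finally) → 'C' (outer except StopIteration) → 'S' (after the try/except). Output: ETCS

Answer: ETCS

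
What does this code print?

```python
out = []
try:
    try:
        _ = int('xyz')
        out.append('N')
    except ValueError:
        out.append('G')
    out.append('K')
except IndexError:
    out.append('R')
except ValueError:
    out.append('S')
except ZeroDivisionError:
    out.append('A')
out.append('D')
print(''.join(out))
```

Execution trace: 'G' (inner except ValueError) → 'K' (try body, no exception) → 'D' (after the try/except). Output: GKD

Answer: GKD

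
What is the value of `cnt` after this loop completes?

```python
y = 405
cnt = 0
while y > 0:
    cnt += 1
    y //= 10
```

Count digits by repeated division by 10
`cnt` takes the values: 0 → 1 → 2 → 3

Answer: 3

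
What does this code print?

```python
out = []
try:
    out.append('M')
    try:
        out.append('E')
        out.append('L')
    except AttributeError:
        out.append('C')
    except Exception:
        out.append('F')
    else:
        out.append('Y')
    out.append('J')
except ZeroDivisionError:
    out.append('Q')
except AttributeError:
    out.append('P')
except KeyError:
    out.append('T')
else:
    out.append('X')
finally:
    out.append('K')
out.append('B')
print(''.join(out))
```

Execution trace: 'M' (try body) → 'E' (inner try body) → 'L' (inner try body, no exception) → 'Y' (inner else) → 'J' (try body, no exception) → 'X' (else) → 'K' (finally) → 'B' (after the try/except). Output: MELYJXKB

Answer: MELYJXKB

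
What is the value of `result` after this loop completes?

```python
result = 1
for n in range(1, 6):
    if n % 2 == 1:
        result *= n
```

Product of odd numbers 1 to 5
`result` takes the values: 1 → 3 → 15

Answer: 15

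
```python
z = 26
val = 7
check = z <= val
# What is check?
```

Trace:
`z = 26` → z = 26
`val = 7` → val = 7
`check = z <= val` → check = False
So check = False

Answer: False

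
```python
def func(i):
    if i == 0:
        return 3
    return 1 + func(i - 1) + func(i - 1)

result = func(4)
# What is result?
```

func(i) = 1 + 2·func(i-1), func(0)=3. Closed form: (3+1)·2^4 - 1 = 63.

Answer: 63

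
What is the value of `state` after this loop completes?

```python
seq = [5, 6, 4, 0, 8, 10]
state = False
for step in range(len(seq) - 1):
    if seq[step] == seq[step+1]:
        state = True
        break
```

Check consecutive duplicates in [5, 6, 4, 0, 8, 10]
`state` takes the values: False

Answer: False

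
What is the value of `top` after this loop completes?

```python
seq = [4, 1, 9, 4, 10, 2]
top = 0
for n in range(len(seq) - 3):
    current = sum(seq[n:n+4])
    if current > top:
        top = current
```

Max sum of 4-element window in [4, 1, 9, 4, 10, 2]
`top` takes the values: 0 → 18 → 24 → 25

Answer: 25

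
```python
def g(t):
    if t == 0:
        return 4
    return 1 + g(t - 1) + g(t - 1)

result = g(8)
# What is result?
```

g(t) = 1 + 2·g(t-1), g(0)=4. Closed form: (4+1)·2^8 - 1 = 1279.

Answer: 1279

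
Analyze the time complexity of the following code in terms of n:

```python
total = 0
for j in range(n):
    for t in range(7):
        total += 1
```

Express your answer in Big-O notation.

Each loop level contributes: n × 1. Multiplying the contributions gives O(n).

Answer: O(n)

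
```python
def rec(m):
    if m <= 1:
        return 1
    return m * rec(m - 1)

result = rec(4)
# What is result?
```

rec(4) = 4 * 3 * 2 * 1 = 24

Answer: 24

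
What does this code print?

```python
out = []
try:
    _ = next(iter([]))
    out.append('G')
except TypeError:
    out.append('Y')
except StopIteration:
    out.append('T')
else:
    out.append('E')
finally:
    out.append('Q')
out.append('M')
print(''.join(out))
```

Execution trace: 'T' (except StopIteration) → 'Q' (finally) → 'M' (after the try/except). Output: TQM

Answer: TQM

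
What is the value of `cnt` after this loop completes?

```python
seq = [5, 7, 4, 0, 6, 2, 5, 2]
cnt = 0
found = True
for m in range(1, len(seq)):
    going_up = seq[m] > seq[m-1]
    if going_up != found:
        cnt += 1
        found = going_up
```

Count direction changes in [5, 7, 4, 0, 6, 2, 5, 2]
`cnt` takes the values: 0 → 1 → 2 → 3 → 4 → 5

Answer: 5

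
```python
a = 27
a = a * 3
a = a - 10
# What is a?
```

Trace:
`a = 27` → a = 27
`a = a * 3` → a = 81
`a = a - 10` → a = 71
So a = 71

Answer: 71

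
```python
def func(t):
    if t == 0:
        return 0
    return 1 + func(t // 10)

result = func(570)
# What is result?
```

Count of digits of 570: 3

Answer: 3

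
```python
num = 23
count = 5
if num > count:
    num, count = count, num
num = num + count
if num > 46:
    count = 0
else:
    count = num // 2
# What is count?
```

Trace:
`num = 23` → num = 23
`count = 5` → count = 5
`if num > count: ...` → num > count is True → num = 5; count = 23
`num = num + count` → num = 28
`if num > 46: ...` → num > 46 is False, take else branch → count = 14
So count = 14

Answer: 14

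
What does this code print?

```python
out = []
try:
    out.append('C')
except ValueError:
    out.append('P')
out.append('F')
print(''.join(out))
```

Execution trace: 'C' (try body, no exception) → 'F' (after the try/except). Output: CF

Answer: CF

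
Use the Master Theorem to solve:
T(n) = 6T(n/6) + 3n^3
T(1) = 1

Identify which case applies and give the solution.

a=6, b=6, f(n)=3n^3. log_6(6) = 1. Since c=3 > 1 and the regularity condition holds (6(n/6)^3 = (6/6^3)n^3 with 6/6^3 < 1), Case 3 applies: T(n) = Θ(f(n)) = O(n^3).

Answer: O(n^3) - Case 3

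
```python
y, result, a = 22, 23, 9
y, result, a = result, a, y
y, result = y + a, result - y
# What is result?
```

Trace:
`y, result, a = 22, 23, 9` → y = 22; result = 23; a = 9
`y, result, a = result, a, y` → y = 23; result = 9; a = 22
`y, result = y + a, result - y` → y = 45; result = -14
So result = -14

Answer: -14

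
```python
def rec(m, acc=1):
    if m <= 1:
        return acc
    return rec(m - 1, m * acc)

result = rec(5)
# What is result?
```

Accumulator trace (n, acc): (5, 1) -> (4, 5) -> (3, 20) -> (2, 60) -> (1, 120) -> return 120

Answer: 120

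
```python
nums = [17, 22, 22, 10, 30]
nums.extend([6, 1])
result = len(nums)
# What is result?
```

Trace:
`nums = [17, 22, 22, 10, 30]` → nums = [17, 22, 22, 10, 30]
`nums.extend([6, 1])` → nums = [17, 22, 22, 10, 30, 6, 1]
`result = len(nums)` → result = 7
So result = 7

Answer: 7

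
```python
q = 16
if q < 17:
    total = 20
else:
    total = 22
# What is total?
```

Trace:
`q = 16` → q = 16
`if q < 17: ...` → q < 17 is True → total = 20
So total = 20

Answer: 20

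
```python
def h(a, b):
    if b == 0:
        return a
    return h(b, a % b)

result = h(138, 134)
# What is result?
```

h(138, 134) -> h(134, 4) -> h(4, 2) -> h(2, 0) -> 2

Answer: 2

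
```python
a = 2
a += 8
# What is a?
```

Trace:
`a = 2` → a = 2
`a += 8` → a = 10
So a = 10

Answer: 10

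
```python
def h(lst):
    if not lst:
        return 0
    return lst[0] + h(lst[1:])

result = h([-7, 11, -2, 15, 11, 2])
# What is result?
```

(-7) + 11 + (-2) + 15 + 11 + 2 + 0 = 30

Answer: 30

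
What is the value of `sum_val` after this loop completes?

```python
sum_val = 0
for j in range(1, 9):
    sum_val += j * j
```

Sum of squares 1² to 8² = 204
`sum_val` takes the values: 0 → 1 → 5 → 14 → 30 → 55 → 91 → 140 → 204

Answer: 204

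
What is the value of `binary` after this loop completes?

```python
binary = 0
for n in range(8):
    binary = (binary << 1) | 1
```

Build 8 consecutive 1-bits: 0b11111111
`binary` takes the values: 0 → 1 → 3 → 7 → 15 → 31 → 63 → 127 → 255

Answer: 255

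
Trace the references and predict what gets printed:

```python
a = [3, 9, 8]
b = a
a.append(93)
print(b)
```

Key concept: basic list aliasing.
Step by step:
`a = [3, 9, 8]` → a = [3, 9, 8]
`b = a` → b = [3, 9, 8] (same object as a)
`a.append(93)` → a = [3, 9, 8, 93] (same object as b); b = [3, 9, 8, 93] (same object as a)
`print(b)` → prints [3, 9, 8, 93]

Answer: [3, 9, 8, 93]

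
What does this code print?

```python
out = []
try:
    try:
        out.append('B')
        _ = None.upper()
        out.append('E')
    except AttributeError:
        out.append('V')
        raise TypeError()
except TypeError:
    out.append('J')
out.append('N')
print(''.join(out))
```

Execution trace: 'B' (inner try body) → 'V' (inner except AttributeError) → 'J' (outer except TypeError) → 'N' (after the try/except). Output: BVJN

Answer: BVJN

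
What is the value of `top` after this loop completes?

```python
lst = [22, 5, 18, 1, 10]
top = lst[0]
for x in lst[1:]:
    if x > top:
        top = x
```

Maximum of [22, 5, 18, 1, 10]
`top` takes the values: 22

Answer: 22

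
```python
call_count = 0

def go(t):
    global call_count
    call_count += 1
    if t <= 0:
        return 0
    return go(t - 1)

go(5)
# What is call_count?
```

Linear recursion stepping by 1: 6 calls from t=5 down to ≤0.

Answer: 6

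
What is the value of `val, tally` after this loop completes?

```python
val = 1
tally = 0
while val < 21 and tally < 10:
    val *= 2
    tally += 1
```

Double until >= 21 or 10 iterations
`val, tally` takes the values: (1, 0) → (2, 0) → (2, 1) → (4, 1) → (4, 2) → (8, 2) → (8, 3) → (16, 3) → (16, 4) → (32, 4) → (32, 5)

Answer: 32, 5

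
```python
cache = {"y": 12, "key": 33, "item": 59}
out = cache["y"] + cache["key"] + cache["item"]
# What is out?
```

Trace:
`cache = {"y": 12, "key": 33, "item": 59}` → cache = {'y': 12, 'key': 33, 'item': 59}
`out = cache["y"] + cache["key"] + cache["item"]` → out = 104
So out = 104

Answer: 104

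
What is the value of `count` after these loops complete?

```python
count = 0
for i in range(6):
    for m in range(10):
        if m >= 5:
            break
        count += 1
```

Inner breaks at 5, outer runs 6 times
`count` takes the values: 0 → 1 → 2 → 3 → 4 → 5 → 6 → 7 → 8 → 9 → 10 → 11 → 12 → 13 → 14 → 15 → 16 → 17 → 18 → 19 → 20 → 21 → 22 → 23 → 24 → 25 → 26 → 27 → 28 → 29 → 30

Answer: 30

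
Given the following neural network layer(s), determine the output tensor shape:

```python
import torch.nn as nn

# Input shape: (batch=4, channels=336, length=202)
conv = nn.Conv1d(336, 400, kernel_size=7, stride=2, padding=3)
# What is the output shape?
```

Input: (4, 336, 202) -> Output: (4, 400, 101)

Answer: (4, 400, 101)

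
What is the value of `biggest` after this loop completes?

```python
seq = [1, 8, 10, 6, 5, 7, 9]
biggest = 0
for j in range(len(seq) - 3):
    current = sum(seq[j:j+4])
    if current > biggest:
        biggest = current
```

Max sum of 4-element window in [1, 8, 10, 6, 5, 7, 9]
`biggest` takes the values: 0 → 25 → 29

Answer: 29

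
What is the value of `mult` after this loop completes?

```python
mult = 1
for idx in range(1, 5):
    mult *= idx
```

4! = 24
`mult` takes the values: 1 → 2 → 6 → 24

Answer: 24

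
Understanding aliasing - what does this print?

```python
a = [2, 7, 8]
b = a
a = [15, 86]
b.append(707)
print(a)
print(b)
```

Key concept: rebinding vs mutation: a is rebound to a new list, b still points at the original.
Step by step:
`a = [2, 7, 8]` → a = [2, 7, 8]
`b = a` → b = [2, 7, 8] (same object as a)
`a = [15, 86]` → a = [15, 86]
`b.append(707)` → b = [2, 7, 8, 707]
`print(a)` → prints [15, 86]
`print(b)` → prints [2, 7, 8, 707]

Answer:
[15, 86]
[2, 7, 8, 707]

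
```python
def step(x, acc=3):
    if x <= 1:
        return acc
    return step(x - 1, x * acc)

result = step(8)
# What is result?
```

Accumulator trace (n, acc): (8, 3) -> (7, 24) -> (6, 168) -> (5, 1008) -> (4, 5040) -> (3, 20160) -> (2, 60480) -> (1, 120960) -> return 120960

Answer: 120960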